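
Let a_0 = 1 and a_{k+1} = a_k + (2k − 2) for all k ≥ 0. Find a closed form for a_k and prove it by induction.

Claim: a_k = k^2 − 3k + 1.

Base case: a_0 = 1, and 0^2 − 3·0 + 1 = 1.
Assume a_m = m^2 − 3m + 1.
Then a_{m+1} = a_m + (2m − 2) = (m^2 − 3m + 1) + (2m − 2) = m^2 − m − 1,
and (m+1)^2 − 3·(m+1) + 1 = m^2 − m − 1.
By induction, a_k = k^2 − 3k + 1 for all k ≥ 0.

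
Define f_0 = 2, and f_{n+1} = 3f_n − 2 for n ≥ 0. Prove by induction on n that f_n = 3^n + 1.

Base case: f_0 = 2, and 3^0 + 1 = 1 + 1 = 2.
Assume f_j = 3^j + 1 for some j ≥ 0.
Then f_{j+1} = 3f_j − 2 = 3·(3^j + 1) − 2 = 3^{j+1} + 3 − 2 = 3^{j+1} + 1.
Hence f_n = 3^n + 1 for every n ≥ 0, by induction.

f_n = 3^n + 1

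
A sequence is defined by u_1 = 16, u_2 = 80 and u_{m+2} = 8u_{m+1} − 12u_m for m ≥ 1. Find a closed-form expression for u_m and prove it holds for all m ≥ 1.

Claim: u_m = 2·6^m + 2·2^m.

Base cases: u_1 = 16 and 2·6^1 + 2·2^1 = 16; u_2 = 80 and 2·6^2 + 2·2^2 = 80.
Assume u_j = 2·6^j + 2·2^j for all 1 ≤ j ≤ k, where k ≥ 2.
Then u_{k+1} = 8u_k − 12u_{k−1} = 8·(2·6^k + 2·2^k) − 12·(2·6^{k−1} + 2·2^{k−1}) = 2·(8·6 − 12)6^{k−1} + 2·(8·2 − 12)2^{k−1} = 72·6^{k−1} + 8·2^{k−1} = 2·6^{k+1} + 2·2^{k+1}.
This completes the inductive step, so u_m = 2·6^m + 2·2^m for all m ≥ 1.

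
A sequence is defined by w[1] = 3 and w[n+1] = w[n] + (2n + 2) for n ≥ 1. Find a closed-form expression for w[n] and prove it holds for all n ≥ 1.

Claim: w[n] = n^2 + n + 1.

Base case: w[1] = 3, and 1^2 + 1 + 1 = 3.
Assume w[j] = j^2 + j + 1.
Then w[j+1] = w[j] + (2j + 2) = (j^2 + j + 1) + (2j + 2) = j^2 + 3j + 3,
and (j+1)^2 + (j+1) + 1 = j^2 + 3j + 3.
By induction, w[n] = n^2 + n + 1 for all n ≥ 1.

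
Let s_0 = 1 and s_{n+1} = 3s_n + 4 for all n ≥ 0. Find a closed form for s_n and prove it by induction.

Claim: s_n = 3^{n+1} − 2.

Base case: s_0 = 1, and 3^{0+1} − 2 = 3 − 2 = 1.
Assume s_m = 3^{m+1} − 2 for some m ≥ 0.
Then s_{m+1} = 3s_m + 4 = 3·(3^{m+1} − 2) + 4 = 3^{m+2} − 6 + 4 = 3^{m+2} − 2.
So the formula holds for m+1, and by induction s_n = 3^{n+1} − 2 for all n ≥ 0.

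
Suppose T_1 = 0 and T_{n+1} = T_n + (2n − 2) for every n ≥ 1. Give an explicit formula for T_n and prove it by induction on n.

Claim: T_n = n^2 − 3n + 2.

Base case: T_1 = 0, and 1^2 − 3·1 + 2 = 0.
Assume T_k = k^2 − 3k + 2.
Then T_{k+1} = T_k + (2k − 2) = (k^2 − 3k + 2) + (2k − 2) = k^2 − k,
and (k+1)^2 − 3·(k+1) + 2 = k^2 − k.
Hence T_n = n^2 − 3n + 2 for every n ≥ 1, by induction.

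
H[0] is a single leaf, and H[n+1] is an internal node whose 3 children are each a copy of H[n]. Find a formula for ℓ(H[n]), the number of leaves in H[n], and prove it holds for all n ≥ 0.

Claim: ℓ(H[n]) = 3^n.

Base case: ℓ(H[0]) = 1, and 3^0 = 1.
Assume ℓ(H[k]) = 3^k.
Then ℓ(H[k+1]) = 3·ℓ(H[k]) = 3·3^k = 3^{k+1}.
Hence ℓ(H[n]) = 3^n for every n ≥ 0, by induction.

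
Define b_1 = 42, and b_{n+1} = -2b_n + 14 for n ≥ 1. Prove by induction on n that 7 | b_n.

Base case: b_1 = 42 = 7·6, so 7 | b_1.
Assume 7 | b_m, so b_m = 7t for some integer t.
Then b_{m+1} = -2b_m + 14 = -2·(7t) + 14 = 7(-2t + 2), so 7 | b_{m+1}.
Hence 7 | b_n for every n ≥ 1, by induction.

7 | b_n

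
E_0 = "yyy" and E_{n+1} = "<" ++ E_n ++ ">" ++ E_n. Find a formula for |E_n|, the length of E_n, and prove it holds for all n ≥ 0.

Claim: |E_n| = 5·2^n − 2.

Base case: |E_0| = 3, and 5·2^0 − 2 = 3.
Assume |E_r| = 5·2^r − 2.
Then |E_{r+1}| = 1 + |E_r| + 1 + |E_r| = 2|E_r| + 2 = 2(5·2^r − 2) + 2 = 5·2^{r+1} − 4 + 2 = 5·2^{r+1} − 2.
This completes the inductive step, so |E_n| = 5·2^n − 2 for all n ≥ 0.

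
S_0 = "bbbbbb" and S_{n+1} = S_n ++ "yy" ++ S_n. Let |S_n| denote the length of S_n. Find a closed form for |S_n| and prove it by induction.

Claim: |S_n| = 2^{n+3} − 2.

Base case: |S_0| = 6, and 2^{0+3} − 2 = 6.
Assume |S_m| = 2^{m+3} − 2.
Then |S_{m+1}| = |S_m| + 2 + |S_m| = 2|S_m| + 2 = 2(2^{m+3} − 2) + 2 = 2^{m+1+3} − 4 + 2 = 2^{m+1+3} − 2.
Hence |S_n| = 2^{n+3} − 2 for every n ≥ 0, by induction.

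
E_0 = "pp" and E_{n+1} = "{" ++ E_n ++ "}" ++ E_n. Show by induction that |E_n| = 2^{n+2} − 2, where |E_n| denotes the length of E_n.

Base case: |E_0| = 2, and 2^{0+2} − 2 = 2.
Assume |E_k| = 2^{k+2} − 2.
Then |E_{k+1}| = 1 + |E_k| + 1 + |E_k| = 2|E_k| + 2 = 2(2^{k+2} − 2) + 2 = 2^{k+3} − 4 + 2 = 2^{k+3} − 2.
By induction, |E_n| = 2^{n+2} − 2 for all n ≥ 0.

|E_n| = 2^{n+2} − 2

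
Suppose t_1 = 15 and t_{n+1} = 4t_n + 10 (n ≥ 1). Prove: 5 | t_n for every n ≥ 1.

Base case: t_1 = 15 = 5·3, so 5 | t_1.
Assume 5 | t_r, so t_r = 5s for some integer s.
Then t_{r+1} = 4t_r + 10 = 4·(5s) + 10 = 5(4s + 2), so 5 | t_{r+1}.
So the property holds for r+1, and by induction 5 | t_n for all n ≥ 1.

5 | t_n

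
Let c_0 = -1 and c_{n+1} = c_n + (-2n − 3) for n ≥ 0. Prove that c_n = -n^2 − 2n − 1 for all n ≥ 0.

Base case: c_0 = -1, and -0^2 − 2·0 − 1 = -1.
Assume c_k = -k^2 − 2k − 1.
Then c_{k+1} = c_k + (-2k − 3) = (-k^2 − 2k − 1) + (-2k − 3) = -k^2 − 4k − 4,
and -(k+1)^2 − 2·(k+1) − 1 = -k^2 − 4k − 4.
This completes the inductive step, so c_n = -n^2 − 2n − 1 for all n ≥ 0.

c_n = -n^2 − 2n − 1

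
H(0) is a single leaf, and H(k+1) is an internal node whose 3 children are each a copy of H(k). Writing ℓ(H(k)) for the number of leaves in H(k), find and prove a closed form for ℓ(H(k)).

Claim: ℓ(H(k)) = 3^k.

Base case: ℓ(H(0)) = 1, and 3^0 = 1.
Assume ℓ(H(j)) = 3^j.
Then ℓ(H(j+1)) = 3·ℓ(H(j)) = 3·3^j = 3^{j+1}.
This completes the inductive step, so ℓ(H(k)) = 3^k for all k ≥ 0.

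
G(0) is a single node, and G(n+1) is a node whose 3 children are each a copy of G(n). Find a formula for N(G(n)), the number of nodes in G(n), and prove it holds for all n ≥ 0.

Claim: N(G(n)) = (3^{n+1} − 1)/2.

Base case: N(G(0)) = 1, and (3^{0+1} − 1)/2 = 1.
Assume N(G(r)) = (3^{r+1} − 1)/2.
Then N(G(r+1)) = 1 + 3N(G(r)) = 1 + 3·(3^{r+1} − 1)/2 = 1 + (3^{r+2} − 3)/2 = (2 + 3^{r+2} − 3)/2 = (3^{r+2} − 1)/2.
Hence N(G(n)) = (3^{n+1} − 1)/2 for every n ≥ 0, by induction.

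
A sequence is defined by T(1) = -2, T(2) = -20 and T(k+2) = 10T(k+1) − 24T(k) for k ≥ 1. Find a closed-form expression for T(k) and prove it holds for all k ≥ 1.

Claim: T(k) = 4^k − 6^k.

Base cases: T(1) = -2 and 4^1 − 6^1 = -2; T(2) = -20 and 4^2 − 6^2 = -20.
Assume T(i) = 4^i − 6^i for all 1 ≤ i ≤ j, where j ≥ 2.
Then T(j+1) = 10T(j) − 24T(j−1) = 10·(4^j − 6^j) − 24·(4^{j−1} − 6^{j−1}) = (10·4 − 24)4^{j−1} − (10·6 − 24)6^{j−1} = 16·4^{j−1} − 36·6^{j−1} = 4^{j+1} − 6^{j+1}.
Hence T(k) = 4^k − 6^k for every k ≥ 1, by strong induction.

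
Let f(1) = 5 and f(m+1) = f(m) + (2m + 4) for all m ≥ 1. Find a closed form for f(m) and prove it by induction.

Claim: f(m) = m^2 + 3m + 1.

Base case: f(1) = 5, and 1^2 + 3·1 + 1 = 5.
Assume f(j) = j^2 + 3j + 1.
Then f(j+1) = f(j) + (2j + 4) = (j^2 + 3j + 1) + (2j + 4) = j^2 + 5j + 5,
and (j+1)^2 + 3·(j+1) + 1 = j^2 + 5j + 5.
Hence f(m) = m^2 + 3m + 1 for every m ≥ 1, by induction.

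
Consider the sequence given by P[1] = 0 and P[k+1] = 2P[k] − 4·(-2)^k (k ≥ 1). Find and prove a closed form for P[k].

Claim: P[k] = 2^k + (-2)^k.

Base case: P[1] = 0, and 2^1 + (-2)^1 = 2 − 2 = 0.
Assume P[m] = 2^m + (-2)^m for some m ≥ 1.
Then P[m+1] = 2P[m] − 4·(-2)^m = 2·(2^m + (-2)^m) − 4·(-2)^m = 2^{m+1} + 2·(-2)^m − 4·(-2)^m = 2^{m+1} − 2·(-2)^m = 2^{m+1} + (-2)^{m+1}.
So the formula holds for m+1, and by induction P[k] = 2^k + (-2)^k for all k ≥ 1.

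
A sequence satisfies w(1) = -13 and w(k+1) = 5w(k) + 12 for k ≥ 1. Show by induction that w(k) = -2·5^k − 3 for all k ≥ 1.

Base case: w(1) = -13, and -2·5^1 − 3 = -10 − 3 = -13.
Assume w(j) = -2·5^j − 3 for some j ≥ 1.
Then w(j+1) = 5w(j) + 12 = 5·(-2·5^j − 3) + 12 = -10·5^j − 15 + 12 = -2·5^{j+1} − 3.
This completes the inductive step, so w(k) = -2·5^k − 3 for all k ≥ 1.

w(k) = -2·5^k − 3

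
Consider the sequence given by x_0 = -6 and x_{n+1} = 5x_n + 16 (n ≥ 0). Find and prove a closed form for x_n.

Claim: x_n = -2·5^n − 4.

Base case: x_0 = -6, and -2·5^0 − 4 = -2 − 4 = -6.
Assume x_j = -2·5^j − 4 for some j ≥ 0.
Then x_{j+1} = 5x_j + 16 = 5·(-2·5^j − 4) + 16 = -10·5^j − 20 + 16 = -2·5^{j+1} − 4.
So the formula holds for j+1, and by induction x_n = -2·5^n − 4 for all n ≥ 0.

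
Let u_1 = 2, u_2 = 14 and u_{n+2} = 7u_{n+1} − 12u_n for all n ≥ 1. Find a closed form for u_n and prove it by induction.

Claim: u_n = 2·4^n − 2·3^n.

Base cases: u_1 = 2 and 2·4^1 − 2·3^1 = 2; u_2 = 14 and 2·4^2 − 2·3^2 = 14.
Assume u_j = 2·4^j − 2·3^j for all 1 ≤ j ≤ m, where m ≥ 2.
Then u_{m+1} = 7u_m − 12u_{m−1} = 7·(2·4^m − 2·3^m) − 12·(2·4^{m−1} − 2·3^{m−1}) = 2·(7·4 − 12)4^{m−1} − 2·(7·3 − 12)3^{m−1} = 32·4^{m−1} − 18·3^{m−1} = 2·4^{m+1} − 2·3^{m+1}.
So the formula holds for m+1, and by strong induction u_n = 2·4^n − 2·3^n for all n ≥ 1.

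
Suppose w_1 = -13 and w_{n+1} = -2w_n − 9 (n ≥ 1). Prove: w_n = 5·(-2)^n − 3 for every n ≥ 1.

Base case: w_1 = -13, and 5·(-2)^1 − 3 = -10 − 3 = -13.
Assume w_k = 5·(-2)^k − 3 for some k ≥ 1.
Then w_{k+1} = -2w_k − 9 = -2·(5·(-2)^k − 3) − 9 = -10·(-2)^k + 6 − 9 = 5·(-2)^{k+1} − 3.
So the formula holds for k+1, and by induction w_n = 5·(-2)^n − 3 for all n ≥ 1.

w_n = 5·(-2)^n − 3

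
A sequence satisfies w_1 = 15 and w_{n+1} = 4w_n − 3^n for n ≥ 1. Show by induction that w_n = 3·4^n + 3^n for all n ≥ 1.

Base case: w_1 = 15, and 3·4^1 + 3^1 = 12 + 3 = 15.
Assume w_m = 3·4^m + 3^m for some m ≥ 1.
Then w_{m+1} = 4w_m − 3^m = 4·(3·4^m + 3^m) − 3^m = 3·4^{m+1} + 4·3^m − 3^m = 3·4^{m+1} + 3·3^m = 3·4^{m+1} + 3^{m+1}.
So the formula holds for m+1, and by induction w_n = 3·4^n + 3^n for all n ≥ 1.

w_n = 3·4^n + 3^n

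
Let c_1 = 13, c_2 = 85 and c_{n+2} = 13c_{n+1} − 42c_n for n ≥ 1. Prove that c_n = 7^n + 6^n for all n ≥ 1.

Base cases: c_1 = 13 and 7^1 + 6^1 = 13; c_2 = 85 and 7^2 + 6^2 = 85.
Assume c_j = 7^j + 6^j for all 1 ≤ j ≤ r, where r ≥ 2.
Then c_{r+1} = 13c_r − 42c_{r−1} = 13·(7^r + 6^r) − 42·(7^{r−1} + 6^{r−1}) = (13·7 − 42)7^{r−1} + (13·6 − 42)6^{r−1} = 49·7^{r−1} + 36·6^{r−1} = 7^{r+1} + 6^{r+1}.
Hence c_n = 7^n + 6^n for every n ≥ 1, by strong induction.

c_n = 7^n + 6^n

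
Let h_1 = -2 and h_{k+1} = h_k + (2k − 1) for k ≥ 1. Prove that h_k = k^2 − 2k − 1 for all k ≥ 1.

Base case: h_1 = -2, and 1^2 − 2·1 − 1 = -2.
Assume h_r = r^2 − 2r − 1.
Then h_{r+1} = h_r + (2r − 1) = (r^2 − 2r − 1) + (2r − 1) = r^2 − 2,
and (r+1)^2 − 2·(r+1) − 1 = r^2 − 2.
Hence h_k = k^2 − 2k − 1 for every k ≥ 1, by induction.

h_k = k^2 − 2k − 1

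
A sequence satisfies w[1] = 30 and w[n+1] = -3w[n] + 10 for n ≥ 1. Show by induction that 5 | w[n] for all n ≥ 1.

Base case: w[1] = 30 = 5·6, so 5 | w[1].
Assume 5 | w[r], so w[r] = 5t for some integer t.
Then w[r+1] = -3w[r] + 10 = -3·(5t) + 10 = 5(-3t + 2), so 5 | w[r+1].
Hence 5 | w[n] for every n ≥ 1, by induction.

5 | w[n]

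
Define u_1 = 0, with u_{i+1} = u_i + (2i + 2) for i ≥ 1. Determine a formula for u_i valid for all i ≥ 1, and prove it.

Claim: u_i = i^2 + i − 2.

Base case: u_1 = 0, and 1^2 + 1 − 2 = 0.
Assume u_j = j^2 + j − 2.
Then u_{j+1} = u_j + (2j + 2) = (j^2 + j − 2) + (2j + 2) = j^2 + 3j,
and (j+1)^2 + (j+1) − 2 = j^2 + 3j.
This completes the inductive step, so u_i = i^2 + i − 2 for all i ≥ 1.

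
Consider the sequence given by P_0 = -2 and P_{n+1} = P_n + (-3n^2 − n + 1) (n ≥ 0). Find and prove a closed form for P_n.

Claim: P_n = -n^3 + n^2 + n − 2.

Base case: P_0 = -2, and -0^3 + 0^2 + 0 − 2 = -2.
Assume P_j = -j^3 + j^2 + j − 2.
Then P_{j+1} = P_j + (-3j^2 − j + 1) = (-j^3 + j^2 + j − 2) + (-3j^2 − j + 1) = -j^3 − 2j^2 − 1,
and -(j+1)^3 + (j+1)^2 + (j+1) − 2 = -j^3 − 2j^2 − 1.
By induction, P_n = -n^3 + n^2 + n − 2 for all n ≥ 0.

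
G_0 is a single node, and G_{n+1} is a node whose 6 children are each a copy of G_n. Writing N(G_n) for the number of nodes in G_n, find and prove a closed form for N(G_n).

Claim: N(G_n) = (6^{n+1} − 1)/5.

Base case: N(G_0) = 1, and (6^{0+1} − 1)/5 = 1.
Assume N(G_j) = (6^{j+1} − 1)/5.
Then N(G_{j+1}) = 1 + 6N(G_j) = 1 + 6·(6^{j+1} − 1)/5 = 1 + (6^{j+2} − 6)/5 = (5 + 6^{j+2} − 6)/5 = (6^{j+2} − 1)/5.
Hence N(G_n) = (6^{n+1} − 1)/5 for every n ≥ 0, by induction.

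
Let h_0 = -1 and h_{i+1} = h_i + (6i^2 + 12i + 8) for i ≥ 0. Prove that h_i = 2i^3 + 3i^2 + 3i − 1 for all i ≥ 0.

Base case: h_0 = -1, and 2·0^3 + 3·0^2 + 3·0 − 1 = -1.
Assume h_r = 2r^3 + 3r^2 + 3r − 1.
Then h_{r+1} = h_r + (6r^2 + 12r + 8) = (2r^3 + 3r^2 + 3r − 1) + (6r^2 + 12r + 8) = 2r^3 + 9r^2 + 15r + 7,
and 2·(r+1)^3 + 3·(r+1)^2 + 3·(r+1) − 1 = 2r^3 + 9r^2 + 15r + 7.
Hence h_i = 2i^3 + 3i^2 + 3i − 1 for every i ≥ 0, by induction.

h_i = 2i^3 + 3i^2 + 3i − 1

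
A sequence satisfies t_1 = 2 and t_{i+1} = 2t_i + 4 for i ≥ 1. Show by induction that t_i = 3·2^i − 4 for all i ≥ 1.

Base case: t_1 = 2, and 3·2^1 − 4 = 6 − 4 = 2.
Assume t_m = 3·2^m − 4 for some m ≥ 1.
Then t_{m+1} = 2t_m + 4 = 2·(3·2^m − 4) + 4 = 6·2^m − 8 + 4 = 3·2^{m+1} − 4.
Hence t_i = 3·2^i − 4 for every i ≥ 1, by induction.

t_i = 3·2^i − 4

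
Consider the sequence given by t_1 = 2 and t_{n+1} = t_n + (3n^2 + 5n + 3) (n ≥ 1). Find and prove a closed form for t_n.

Claim: t_n = n^3 + n^2 + n − 1.

Base case: t_1 = 2, and 1^3 + 1^2 + 1 − 1 = 2.
Assume t_k = k^3 + k^2 + k − 1.
Then t_{k+1} = t_k + (3k^2 + 5k + 3) = (k^3 + k^2 + k − 1) + (3k^2 + 5k + 3) = k^3 + 4k^2 + 6k + 2,
and (k+1)^3 + (k+1)^2 + (k+1) − 1 = k^3 + 4k^2 + 6k + 2.
By induction, t_n = n^3 + n^2 + n − 1 for all n ≥ 1.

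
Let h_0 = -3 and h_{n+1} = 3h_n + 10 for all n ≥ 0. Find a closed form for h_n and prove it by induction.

Claim: h_n = 2·3^n − 5.

Base case: h_0 = -3, and 2·3^0 − 5 = 2 − 5 = -3.
Assume h_j = 2·3^j − 5 for some j ≥ 0.
Then h_{j+1} = 3h_j + 10 = 3·(2·3^j − 5) + 10 = 6·3^j − 15 + 10 = 2·3^{j+1} − 5.
So the formula holds for j+1, and by induction h_n = 2·3^n − 5 for all n ≥ 0.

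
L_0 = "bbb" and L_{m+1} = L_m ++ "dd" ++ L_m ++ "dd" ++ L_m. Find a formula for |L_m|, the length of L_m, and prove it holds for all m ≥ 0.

Claim: |L_m| = 5·3^m − 2.

Base case: |L_0| = 3, and 5·3^0 − 2 = 3.
Assume |L_k| = 5·3^k − 2.
Then |L_{k+1}| = 3|L_k| + 4 = 3(5·3^k − 2) + 4 = 5·3^{k+1} − 6 + 4 = 5·3^{k+1} − 2.
By induction, |L_m| = 5·3^m − 2 for all m ≥ 0.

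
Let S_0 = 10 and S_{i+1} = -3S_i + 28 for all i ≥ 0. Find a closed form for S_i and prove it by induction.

Claim: S_i = 3·(-3)^i + 7.

Base case: S_0 = 10, and 3·(-3)^0 + 7 = 3 + 7 = 10.
Assume S_r = 3·(-3)^r + 7 for some r ≥ 0.
Then S_{r+1} = -3S_r + 28 = -3·(3·(-3)^r + 7) + 28 = -9·(-3)^r − 21 + 28 = 3·(-3)^{r+1} + 7.
This completes the inductive step, so S_i = 3·(-3)^i + 7 for all i ≥ 0.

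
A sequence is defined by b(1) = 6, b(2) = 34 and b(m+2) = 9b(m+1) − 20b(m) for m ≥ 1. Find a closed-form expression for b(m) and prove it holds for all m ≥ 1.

Claim: b(m) = 2·5^m − 4^m.

Base cases: b(1) = 6 and 2·5^1 − 4^1 = 6; b(2) = 34 and 2·5^2 − 4^2 = 34.
Assume b(j) = 2·5^j − 4^j for all 1 ≤ j ≤ r, where r ≥ 2.
Then b(r+1) = 9b(r) − 20b(r−1) = 9·(2·5^r − 4^r) − 20·(2·5^{r−1} − 4^{r−1}) = 2·(9·5 − 20)5^{r−1} − (9·4 − 20)4^{r−1} = 50·5^{r−1} − 16·4^{r−1} = 2·5^{r+1} − 4^{r+1}.
This completes the inductive step, so b(m) = 2·5^m − 4^m for all m ≥ 1.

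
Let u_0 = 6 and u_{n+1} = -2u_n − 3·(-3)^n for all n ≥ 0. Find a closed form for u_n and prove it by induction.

Claim: u_n = 3·(-2)^n + 3·(-3)^n.

Base case: u_0 = 6, and 3·(-2)^0 + 3·(-3)^0 = 3 + 3 = 6.
Assume u_j = 3·(-2)^j + 3·(-3)^j for some j ≥ 0.
Then u_{j+1} = -2u_j − 3·(-3)^j = -2·(3·(-2)^j + 3·(-3)^j) − 3·(-3)^j = 3·(-2)^{j+1} − 6·(-3)^j − 3·(-3)^j = 3·(-2)^{j+1} − 9·(-3)^j = 3·(-2)^{j+1} + 3·(-3)^{j+1}.
So the formula holds for j+1, and by induction u_n = 3·(-2)^n + 3·(-3)^n for all n ≥ 0.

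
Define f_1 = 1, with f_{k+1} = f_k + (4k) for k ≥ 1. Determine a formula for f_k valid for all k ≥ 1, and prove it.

Claim: f_k = 2k^2 − 2k + 1.

Base case: f_1 = 1, and 2·1^2 − 2·1 + 1 = 1.
Assume f_r = 2r^2 − 2r + 1.
Then f_{r+1} = f_r + (4r) = (2r^2 − 2r + 1) + (4r) = 2r^2 + 2r + 1,
and 2·(r+1)^2 − 2·(r+1) + 1 = 2r^2 + 2r + 1.
This completes the inductive step, so f_k = 2k^2 − 2k + 1 for all k ≥ 1.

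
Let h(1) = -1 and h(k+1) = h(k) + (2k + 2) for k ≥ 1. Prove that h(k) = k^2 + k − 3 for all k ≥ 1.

Base case: h(1) = -1, and 1^2 + 1 − 3 = -1.
Assume h(j) = j^2 + j − 3.
Then h(j+1) = h(j) + (2j + 2) = (j^2 + j − 3) + (2j + 2) = j^2 + 3j − 1,
and (j+1)^2 + (j+1) − 3 = j^2 + 3j − 1.
By induction, h(k) = k^2 + k − 3 for all k ≥ 1.

h(k) = k^2 + k − 3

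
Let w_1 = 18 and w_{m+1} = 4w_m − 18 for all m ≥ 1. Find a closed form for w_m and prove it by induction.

Claim: w_m = 3·4^m + 6.

Base case: w_1 = 18, and 3·4^1 + 6 = 12 + 6 = 18.
Assume w_k = 3·4^k + 6 for some k ≥ 1.
Then w_{k+1} = 4w_k − 18 = 4·(3·4^k + 6) − 18 = 12·4^k + 24 − 18 = 3·4^{k+1} + 6.
Hence w_m = 3·4^m + 6 for every m ≥ 1, by induction.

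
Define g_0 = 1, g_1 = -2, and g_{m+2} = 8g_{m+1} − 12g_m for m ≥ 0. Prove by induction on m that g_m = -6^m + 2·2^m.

Base cases: g_0 = 1 and -6^0 + 2·2^0 = 1; g_1 = -2 and -6^1 + 2·2^1 = -2.
Assume g_i = -6^i + 2·2^i for all 0 ≤ i ≤ j, where j ≥ 1.
Then g_{j+1} = 8g_j − 12g_{j−1} = 8·(-6^j + 2·2^j) − 12·(-6^{j−1} + 2·2^{j−1}) = -(8·6 − 12)6^{j−1} + 2·(8·2 − 12)2^{j−1} = -36·6^{j−1} + 8·2^{j−1} = -6^{j+1} + 2·2^{j+1}.
So the formula holds for j+1, and by strong induction g_m = -6^m + 2·2^m for all m ≥ 0.

g_m = -6^m + 2·2^m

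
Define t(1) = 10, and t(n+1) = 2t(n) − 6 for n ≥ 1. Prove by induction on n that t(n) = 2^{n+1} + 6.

Base case: t(1) = 10, and 2^{1+1} + 6 = 4 + 6 = 10.
Assume t(k) = 2^{k+1} + 6 for some k ≥ 1.
Then t(k+1) = 2t(k) − 6 = 2·(2^{k+1} + 6) − 6 = 2^{k+2} + 12 − 6 = 2^{k+2} + 6.
This completes the inductive step, so t(n) = 2^{n+1} + 6 for all n ≥ 1.

t(n) = 2^{n+1} + 6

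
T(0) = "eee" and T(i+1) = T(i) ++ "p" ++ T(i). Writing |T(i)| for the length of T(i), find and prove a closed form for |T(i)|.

Claim: |T(i)| = 2^{i+2} − 1.

Base case: |T(0)| = 3, and 2^{0+2} − 1 = 3.
Assume |T(k)| = 2^{k+2} − 1.
Then |T(k+1)| = |T(k)| + 1 + |T(k)| = 2|T(k)| + 1 = 2(2^{k+2} − 1) + 1 = 2^{k+3} − 2 + 1 = 2^{k+3} − 1.
This completes the inductive step, so |T(i)| = 2^{i+2} − 1 for all i ≥ 0.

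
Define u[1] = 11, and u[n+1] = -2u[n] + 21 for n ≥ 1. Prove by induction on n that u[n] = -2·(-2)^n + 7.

Base case: u[1] = 11, and -2·(-2)^1 + 7 = 4 + 7 = 11.
Assume u[j] = -2·(-2)^j + 7 for some j ≥ 1.
Then u[j+1] = -2u[j] + 21 = -2·(-2·(-2)^j + 7) + 21 = 4·(-2)^j − 14 + 21 = -2·(-2)^{j+1} + 7.
By induction, u[n] = -2·(-2)^n + 7 for all n ≥ 1.

u[n] = -2·(-2)^n + 7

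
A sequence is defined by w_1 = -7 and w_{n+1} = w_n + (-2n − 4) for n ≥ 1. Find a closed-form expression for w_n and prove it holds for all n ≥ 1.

Claim: w_n = -n^2 − 3n − 3.

Base case: w_1 = -7, and -1^2 − 3·1 − 3 = -7.
Assume w_m = -m^2 − 3m − 3.
Then w_{m+1} = w_m + (-2m − 4) = (-m^2 − 3m − 3) + (-2m − 4) = -m^2 − 5m − 7,
and -(m+1)^2 − 3·(m+1) − 3 = -m^2 − 5m − 7.
This completes the inductive step, so w_n = -n^2 − 3n − 3 for all n ≥ 1.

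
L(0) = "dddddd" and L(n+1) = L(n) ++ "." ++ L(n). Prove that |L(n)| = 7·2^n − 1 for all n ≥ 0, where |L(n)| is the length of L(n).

Base case: |L(0)| = 6, and 7·2^0 − 1 = 6.
Assume |L(m)| = 7·2^m − 1.
Then |L(m+1)| = |L(m)| + 1 + |L(m)| = 2|L(m)| + 1 = 2(7·2^m − 1) + 1 = 7·2^{m+1} − 2 + 1 = 7·2^{m+1} − 1.
Hence |L(n)| = 7·2^n − 1 for every n ≥ 0, by induction.

|L(n)| = 7·2^n − 1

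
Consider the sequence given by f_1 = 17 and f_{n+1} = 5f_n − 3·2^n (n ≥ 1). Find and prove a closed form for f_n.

Claim: f_n = 3·5^n + 2^n.

Base case: f_1 = 17, and 3·5^1 + 2^1 = 15 + 2 = 17.
Assume f_m = 3·5^m + 2^m for some m ≥ 1.
Then f_{m+1} = 5f_m − 3·2^m = 5·(3·5^m + 2^m) − 3·2^m = 3·5^{m+1} + 5·2^m − 3·2^m = 3·5^{m+1} + 2·2^m = 3·5^{m+1} + 2^{m+1}.
So the formula holds for m+1, and by induction f_n = 3·5^n + 2^n for all n ≥ 1.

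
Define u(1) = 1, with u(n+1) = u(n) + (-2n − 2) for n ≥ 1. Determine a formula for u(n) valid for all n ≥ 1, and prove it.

Claim: u(n) = -n^2 − n + 3.

Base case: u(1) = 1, and -1^2 − 1 + 3 = 1.
Assume u(k) = -k^2 − k + 3.
Then u(k+1) = u(k) + (-2k − 2) = (-k^2 − k + 3) + (-2k − 2) = -k^2 − 3k + 1,
and -(k+1)^2 − (k+1) + 3 = -k^2 − 3k + 1.
Hence u(n) = -n^2 − n + 3 for every n ≥ 1, by induction.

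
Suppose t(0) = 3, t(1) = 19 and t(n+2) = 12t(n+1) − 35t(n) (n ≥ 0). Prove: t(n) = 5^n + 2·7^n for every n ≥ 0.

Base cases: t(0) = 3 and 5^0 + 2·7^0 = 3; t(1) = 19 and 5^1 + 2·7^1 = 19.
Assume t(i) = 5^i + 2·7^i for all 0 ≤ i ≤ j, where j ≥ 1.
Then t(j+1) = 12t(j) − 35t(j−1) = 12·(5^j + 2·7^j) − 35·(5^{j−1} + 2·7^{j−1}) = (12·5 − 35)5^{j−1} + 2·(12·7 − 35)7^{j−1} = 25·5^{j−1} + 98·7^{j−1} = 5^{j+1} + 2·7^{j+1}.
This completes the inductive step, so t(n) = 5^n + 2·7^n for all n ≥ 0.

t(n) = 5^n + 2·7^n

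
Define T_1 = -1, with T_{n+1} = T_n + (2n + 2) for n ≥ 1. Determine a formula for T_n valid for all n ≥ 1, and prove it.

Claim: T_n = n^2 + n − 3.

Base case: T_1 = -1, and 1^2 + 1 − 3 = -1.
Assume T_r = r^2 + r − 3.
Then T_{r+1} = T_r + (2r + 2) = (r^2 + r − 3) + (2r + 2) = r^2 + 3r − 1,
and (r+1)^2 + (r+1) − 3 = r^2 + 3r − 1.
This completes the inductive step, so T_n = n^2 + n − 3 for all n ≥ 1.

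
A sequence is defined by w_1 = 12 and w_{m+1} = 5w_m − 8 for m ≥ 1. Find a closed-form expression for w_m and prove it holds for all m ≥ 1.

Claim: w_m = 2·5^m + 2.

Base case: w_1 = 12, and 2·5^1 + 2 = 10 + 2 = 12.
Assume w_j = 2·5^j + 2 for some j ≥ 1.
Then w_{j+1} = 5w_j − 8 = 5·(2·5^j + 2) − 8 = 10·5^j + 10 − 8 = 2·5^{j+1} + 2.
This completes the inductive step, so w_m = 2·5^m + 2 for all m ≥ 1.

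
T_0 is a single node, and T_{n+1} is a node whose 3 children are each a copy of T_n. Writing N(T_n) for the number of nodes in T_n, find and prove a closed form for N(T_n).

Claim: N(T_n) = (3^{n+1} − 1)/2.

Base case: N(T_0) = 1, and (3^{0+1} − 1)/2 = 1.
Assume N(T_m) = (3^{m+1} − 1)/2.
Then N(T_{m+1}) = 1 + 3N(T_m) = 1 + 3·(3^{m+1} − 1)/2 = 1 + (3^{m+2} − 3)/2 = (2 + 3^{m+2} − 3)/2 = (3^{m+2} − 1)/2.
This completes the inductive step, so N(T_n) = (3^{n+1} − 1)/2 for all n ≥ 0.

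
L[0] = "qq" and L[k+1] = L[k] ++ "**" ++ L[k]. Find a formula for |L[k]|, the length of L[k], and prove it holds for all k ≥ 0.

Claim: |L[k]| = 2^{k+2} − 2.

Base case: |L[0]| = 2, and 2^{0+2} − 2 = 2.
Assume |L[m]| = 2^{m+2} − 2.
Then |L[m+1]| = |L[m]| + 2 + |L[m]| = 2|L[m]| + 2 = 2(2^{m+2} − 2) + 2 = 2^{m+3} − 4 + 2 = 2^{m+3} − 2.
Hence |L[k]| = 2^{k+2} − 2 for every k ≥ 0, by induction.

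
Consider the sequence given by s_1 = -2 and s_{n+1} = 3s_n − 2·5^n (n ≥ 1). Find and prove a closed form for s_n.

Claim: s_n = 3^n − 5^n.

Base case: s_1 = -2, and 3^1 − 5^1 = 3 − 5 = -2.
Assume s_k = 3^k − 5^k for some k ≥ 1.
Then s_{k+1} = 3s_k − 2·5^k = 3·(3^k − 5^k) − 2·5^k = 3^{k+1} − 3·5^k − 2·5^k = 3^{k+1} − 5·5^k = 3^{k+1} − 5^{k+1}.
Hence s_n = 3^n − 5^n for every n ≥ 1, by induction.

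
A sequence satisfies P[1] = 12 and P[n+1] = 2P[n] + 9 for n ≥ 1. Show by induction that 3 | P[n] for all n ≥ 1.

Base case: P[1] = 12 = 3·4, so 3 | P[1].
Assume 3 | P[m], so P[m] = 3t for some integer t.
Then P[m+1] = 2P[m] + 9 = 2·(3t) + 9 = 3(2t + 3), so 3 | P[m+1].
Hence 3 | P[n] for every n ≥ 1, by induction.

3 | P[n]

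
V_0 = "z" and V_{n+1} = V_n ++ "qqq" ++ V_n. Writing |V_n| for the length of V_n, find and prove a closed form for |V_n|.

Claim: |V_n| = 2^{n+2} − 3.

Base case: |V_0| = 1, and 2^{0+2} − 3 = 1.
Assume |V_k| = 2^{k+2} − 3.
Then |V_{k+1}| = |V_k| + 3 + |V_k| = 2|V_k| + 3 = 2(2^{k+2} − 3) + 3 = 2^{k+3} − 6 + 3 = 2^{k+3} − 3.
So the formula holds for k+1, and by induction |V_n| = 2^{n+2} − 3 for all n ≥ 0.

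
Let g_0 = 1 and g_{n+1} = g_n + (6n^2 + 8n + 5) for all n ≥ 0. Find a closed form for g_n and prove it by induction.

Claim: g_n = 2n^3 + n^2 + 2n + 1.

Base case: g_0 = 1, and 2·0^3 + 0^2 + 2·0 + 1 = 1.
Assume g_m = 2m^3 + m^2 + 2m + 1.
Then g_{m+1} = g_m + (6m^2 + 8m + 5) = (2m^3 + m^2 + 2m + 1) + (6m^2 + 8m + 5) = 2m^3 + 7m^2 + 10m + 6,
and 2·(m+1)^3 + (m+1)^2 + 2·(m+1) + 1 = 2m^3 + 7m^2 + 10m + 6.
By induction, g_n = 2n^3 + n^2 + 2n + 1 for all n ≥ 0.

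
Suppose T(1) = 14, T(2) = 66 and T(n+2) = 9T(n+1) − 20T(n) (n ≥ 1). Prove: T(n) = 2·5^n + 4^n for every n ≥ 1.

Base cases: T(1) = 14 and 2·5^1 + 4^1 = 14; T(2) = 66 and 2·5^2 + 4^2 = 66.
Assume T(j) = 2·5^j + 4^j for all 1 ≤ j ≤ k, where k ≥ 2.
Then T(k+1) = 9T(k) − 20T(k−1) = 9·(2·5^k + 4^k) − 20·(2·5^{k−1} + 4^{k−1}) = 2·(9·5 − 20)5^{k−1} + (9·4 − 20)4^{k−1} = 50·5^{k−1} + 16·4^{k−1} = 2·5^{k+1} + 4^{k+1}.
So the formula holds for k+1, and by strong induction T(n) = 2·5^n + 4^n for all n ≥ 1.

T(n) = 2·5^n + 4^n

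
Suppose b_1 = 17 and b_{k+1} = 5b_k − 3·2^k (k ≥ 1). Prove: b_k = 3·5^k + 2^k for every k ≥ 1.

Base case: b_1 = 17, and 3·5^1 + 2^1 = 15 + 2 = 17.
Assume b_r = 3·5^r + 2^r for some r ≥ 1.
Then b_{r+1} = 5b_r − 3·2^r = 5·(3·5^r + 2^r) − 3·2^r = 3·5^{r+1} + 5·2^r − 3·2^r = 3·5^{r+1} + 2·2^r = 3·5^{r+1} + 2^{r+1}.
This completes the inductive step, so b_k = 3·5^k + 2^k for all k ≥ 1.

b_k = 3·5^k + 2^k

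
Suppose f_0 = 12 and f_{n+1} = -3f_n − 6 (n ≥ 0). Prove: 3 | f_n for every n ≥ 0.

Base case: f_0 = 12 = 3·4, so 3 | f_0.
Assume 3 | f_j, so f_j = 3t for some integer t.
Then f_{j+1} = -3f_j − 6 = -3·(3t) − 6 = 3(-3t − 2), so 3 | f_{j+1}.
By induction, 3 | f_n for all n ≥ 0.

3 | f_n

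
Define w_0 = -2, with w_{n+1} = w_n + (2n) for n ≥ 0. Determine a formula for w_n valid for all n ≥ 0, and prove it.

Claim: w_n = n^2 − n − 2.

Base case: w_0 = -2, and 0^2 − 0 − 2 = -2.
Assume w_k = k^2 − k − 2.
Then w_{k+1} = w_k + (2k) = (k^2 − k − 2) + (2k) = k^2 + k − 2,
and (k+1)^2 − (k+1) − 2 = k^2 + k − 2.
By induction, w_n = n^2 − n − 2 for all n ≥ 0.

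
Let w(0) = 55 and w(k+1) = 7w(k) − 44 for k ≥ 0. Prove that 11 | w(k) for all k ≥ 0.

Base case: w(0) = 55 = 11·5, so 11 | w(0).
Assume 11 | w(r), so w(r) = 11t for some integer t.
Then w(r+1) = 7w(r) − 44 = 7·(11t) − 44 = 11(7t − 4), so 11 | w(r+1).
By induction, 11 | w(k) for all k ≥ 0.

11 | w(k)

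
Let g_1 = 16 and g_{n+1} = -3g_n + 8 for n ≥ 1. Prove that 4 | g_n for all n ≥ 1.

Base case: g_1 = 16 = 4·4, so 4 | g_1.
Assume 4 | g_k, so g_k = 4t for some integer t.
Then g_{k+1} = -3g_k + 8 = -3·(4t) + 8 = 4(-3t + 2), so 4 | g_{k+1}.
So the property holds for k+1, and by induction 4 | g_n for all n ≥ 1.

4 | g_n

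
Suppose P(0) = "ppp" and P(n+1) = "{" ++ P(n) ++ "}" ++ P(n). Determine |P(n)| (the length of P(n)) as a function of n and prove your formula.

Claim: |P(n)| = 5·2^n − 2.

Base case: |P(0)| = 3, and 5·2^0 − 2 = 3.
Assume |P(k)| = 5·2^k − 2.
Then |P(k+1)| = 1 + |P(k)| + 1 + |P(k)| = 2|P(k)| + 2 = 2(5·2^k − 2) + 2 = 5·2^{k+1} − 4 + 2 = 5·2^{k+1} − 2.
So the formula holds for k+1, and by induction |P(n)| = 5·2^n − 2 for all n ≥ 0.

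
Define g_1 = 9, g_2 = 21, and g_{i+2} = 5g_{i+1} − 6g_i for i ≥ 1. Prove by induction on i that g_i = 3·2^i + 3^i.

Base cases: g_1 = 9 and 3·2^1 + 3^1 = 9; g_2 = 21 and 3·2^2 + 3^2 = 21.
Assume g_j = 3·2^j + 3^j for all 1 ≤ j ≤ m, where m ≥ 2.
Then g_{m+1} = 5g_m − 6g_{m−1} = 5·(3·2^m + 3^m) − 6·(3·2^{m−1} + 3^{m−1}) = 3·(5·2 − 6)2^{m−1} + (5·3 − 6)3^{m−1} = 12·2^{m−1} + 9·3^{m−1} = 3·2^{m+1} + 3^{m+1}.
This completes the inductive step, so g_i = 3·2^i + 3^i for all i ≥ 1.

g_i = 3·2^i + 3^i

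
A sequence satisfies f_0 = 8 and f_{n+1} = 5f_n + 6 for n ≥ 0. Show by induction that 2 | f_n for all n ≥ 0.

Base case: f_0 = 8 = 2·4, so 2 | f_0.
Assume 2 | f_m, so f_m = 2t for some integer t.
Then f_{m+1} = 5f_m + 6 = 5·(2t) + 6 = 2(5t + 3), so 2 | f_{m+1}.
By induction, 2 | f_n for all n ≥ 0.

2 | f_n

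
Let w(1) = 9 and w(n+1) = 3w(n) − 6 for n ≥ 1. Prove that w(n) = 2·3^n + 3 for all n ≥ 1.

Base case: w(1) = 9, and 2·3^1 + 3 = 6 + 3 = 9.
Assume w(j) = 2·3^j + 3 for some j ≥ 1.
Then w(j+1) = 3w(j) − 6 = 3·(2·3^j + 3) − 6 = 6·3^j + 9 − 6 = 2·3^{j+1} + 3.
Hence w(n) = 2·3^n + 3 for every n ≥ 1, by induction.

w(n) = 2·3^n + 3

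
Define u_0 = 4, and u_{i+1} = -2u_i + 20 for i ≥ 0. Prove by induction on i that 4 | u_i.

Base case: u_0 = 4 = 4·1, so 4 | u_0.
Assume 4 | u_r, so u_r = 4t for some integer t.
Then u_{r+1} = -2u_r + 20 = -2·(4t) + 20 = 4(-2t + 5), so 4 | u_{r+1}.
By induction, 4 | u_i for all i ≥ 0.

4 | u_i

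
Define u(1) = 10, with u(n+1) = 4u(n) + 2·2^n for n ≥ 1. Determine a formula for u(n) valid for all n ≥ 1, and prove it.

Claim: u(n) = 3·4^n − 2^n.

Base case: u(1) = 10, and 3·4^1 − 2^1 = 12 − 2 = 10.
Assume u(k) = 3·4^k − 2^k for some k ≥ 1.
Then u(k+1) = 4u(k) + 2·2^k = 4·(3·4^k − 2^k) + 2·2^k = 3·4^{k+1} − 4·2^k + 2·2^k = 3·4^{k+1} − 2·2^k = 3·4^{k+1} − 2^{k+1}.
Hence u(n) = 3·4^n − 2^n for every n ≥ 1, by induction.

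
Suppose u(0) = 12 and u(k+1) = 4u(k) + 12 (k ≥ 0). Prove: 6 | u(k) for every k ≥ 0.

Base case: u(0) = 12 = 6·2, so 6 | u(0).
Assume 6 | u(j), so u(j) = 6t for some integer t.
Then u(j+1) = 4u(j) + 12 = 4·(6t) + 12 = 6(4t + 2), so 6 | u(j+1).
This completes the inductive step, so 6 | u(k) for all k ≥ 0.

6 | u(k)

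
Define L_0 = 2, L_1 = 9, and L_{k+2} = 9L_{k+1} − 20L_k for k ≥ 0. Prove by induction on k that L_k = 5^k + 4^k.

Base cases: L_0 = 2 and 5^0 + 4^0 = 2; L_1 = 9 and 5^1 + 4^1 = 9.
Assume L_j = 5^j + 4^j for all 0 ≤ j ≤ m, where m ≥ 1.
Then L_{m+1} = 9L_m − 20L_{m−1} = 9·(5^m + 4^m) − 20·(5^{m−1} + 4^{m−1}) = (9·5 − 20)5^{m−1} + (9·4 − 20)4^{m−1} = 25·5^{m−1} + 16·4^{m−1} = 5^{m+1} + 4^{m+1}.
So the formula holds for m+1, and by strong induction L_k = 5^k + 4^k for all k ≥ 0.

L_k = 5^k + 4^k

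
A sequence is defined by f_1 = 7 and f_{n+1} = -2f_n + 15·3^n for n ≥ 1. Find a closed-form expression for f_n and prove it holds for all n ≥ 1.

Claim: f_n = (-2)^n + 3·3^n.

Base case: f_1 = 7, and (-2)^1 + 3·3^1 = -2 + 9 = 7.
Assume f_j = (-2)^j + 3·3^j for some j ≥ 1.
Then f_{j+1} = -2f_j + 15·3^j = -2·((-2)^j + 3·3^j) + 15·3^j = (-2)^{j+1} − 6·3^j + 15·3^j = (-2)^{j+1} + 9·3^j = (-2)^{j+1} + 3·3^{j+1}.
Hence f_n = (-2)^n + 3·3^n for every n ≥ 1, by induction.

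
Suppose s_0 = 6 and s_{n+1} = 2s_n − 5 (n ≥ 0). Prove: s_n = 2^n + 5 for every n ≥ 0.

Base case: s_0 = 6, and 2^0 + 5 = 1 + 5 = 6.
Assume s_r = 2^r + 5 for some r ≥ 0.
Then s_{r+1} = 2s_r − 5 = 2·(2^r + 5) − 5 = 2^{r+1} + 10 − 5 = 2^{r+1} + 5.
Hence s_n = 2^n + 5 for every n ≥ 0, by induction.

s_n = 2^n + 5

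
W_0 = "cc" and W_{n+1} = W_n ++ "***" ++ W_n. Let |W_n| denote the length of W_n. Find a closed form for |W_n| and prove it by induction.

Claim: |W_n| = 5·2^n − 3.

Base case: |W_0| = 2, and 5·2^0 − 3 = 2.
Assume |W_r| = 5·2^r − 3.
Then |W_{r+1}| = |W_r| + 3 + |W_r| = 2|W_r| + 3 = 2(5·2^r − 3) + 3 = 5·2^{r+1} − 6 + 3 = 5·2^{r+1} − 3.
This completes the inductive step, so |W_n| = 5·2^n − 3 for all n ≥ 0.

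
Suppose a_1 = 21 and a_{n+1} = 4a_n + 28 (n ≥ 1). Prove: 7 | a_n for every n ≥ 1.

Base case: a_1 = 21 = 7·3, so 7 | a_1.
Assume 7 | a_m, so a_m = 7t for some integer t.
Then a_{m+1} = 4a_m + 28 = 4·(7t) + 28 = 7(4t + 4), so 7 | a_{m+1}.
So the property holds for m+1, and by induction 7 | a_n for all n ≥ 1.

7 | a_n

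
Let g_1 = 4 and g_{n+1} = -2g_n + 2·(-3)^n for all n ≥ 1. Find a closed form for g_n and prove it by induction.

Claim: g_n = (-2)^n − 2·(-3)^n.

Base case: g_1 = 4, and (-2)^1 − 2·(-3)^1 = -2 + 6 = 4.
Assume g_j = (-2)^j − 2·(-3)^j for some j ≥ 1.
Then g_{j+1} = -2g_j + 2·(-3)^j = -2·((-2)^j − 2·(-3)^j) + 2·(-3)^j = (-2)^{j+1} + 4·(-3)^j + 2·(-3)^j = (-2)^{j+1} + 6·(-3)^j = (-2)^{j+1} − 2·(-3)^{j+1}.
This completes the inductive step, so g_n = (-2)^n − 2·(-3)^n for all n ≥ 1.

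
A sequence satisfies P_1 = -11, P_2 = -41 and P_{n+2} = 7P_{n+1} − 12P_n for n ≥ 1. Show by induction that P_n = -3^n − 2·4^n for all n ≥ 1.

Base cases: P_1 = -11 and -3^1 − 2·4^1 = -11; P_2 = -41 and -3^2 − 2·4^2 = -41.
Assume P_j = -3^j − 2·4^j for all 1 ≤ j ≤ r, where r ≥ 2.
Then P_{r+1} = 7P_r − 12P_{r−1} = 7·(-3^r − 2·4^r) − 12·(-3^{r−1} − 2·4^{r−1}) = -(7·3 − 12)3^{r−1} − 2·(7·4 − 12)4^{r−1} = -9·3^{r−1} − 32·4^{r−1} = -3^{r+1} − 2·4^{r+1}.
This completes the inductive step, so P_n = -3^n − 2·4^n for all n ≥ 1.

P_n = -3^n − 2·4^n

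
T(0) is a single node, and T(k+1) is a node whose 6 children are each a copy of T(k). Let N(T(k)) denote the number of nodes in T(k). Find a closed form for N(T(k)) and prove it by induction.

Claim: N(T(k)) = (6^{k+1} − 1)/5.

Base case: N(T(0)) = 1, and (6^{0+1} − 1)/5 = 1.
Assume N(T(j)) = (6^{j+1} − 1)/5.
Then N(T(j+1)) = 1 + 6N(T(j)) = 1 + 6·(6^{j+1} − 1)/5 = 1 + (6^{j+2} − 6)/5 = (5 + 6^{j+2} − 6)/5 = (6^{j+2} − 1)/5.
This completes the inductive step, so N(T(k)) = (6^{k+1} − 1)/5 for all k ≥ 0.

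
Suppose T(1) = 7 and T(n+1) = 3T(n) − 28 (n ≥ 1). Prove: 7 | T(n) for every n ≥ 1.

Base case: T(1) = 7 = 7·1, so 7 | T(1).
Assume 7 | T(j), so T(j) = 7t for some integer t.
Then T(j+1) = 3T(j) − 28 = 3·(7t) − 28 = 7(3t − 4), so 7 | T(j+1).
Hence 7 | T(n) for every n ≥ 1, by induction.

7 | T(n)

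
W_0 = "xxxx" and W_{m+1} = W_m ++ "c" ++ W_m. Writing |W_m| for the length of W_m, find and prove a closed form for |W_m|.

Claim: |W_m| = 5·2^m − 1.

Base case: |W_0| = 4, and 5·2^0 − 1 = 4.
Assume |W_r| = 5·2^r − 1.
Then |W_{r+1}| = |W_r| + 1 + |W_r| = 2|W_r| + 1 = 2(5·2^r − 1) + 1 = 5·2^{r+1} − 2 + 1 = 5·2^{r+1} − 1.
So the formula holds for r+1, and by induction |W_m| = 5·2^m − 1 for all m ≥ 0.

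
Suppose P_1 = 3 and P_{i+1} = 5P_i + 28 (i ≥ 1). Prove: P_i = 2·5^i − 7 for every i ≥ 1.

Base case: P_1 = 3, and 2·5^1 − 7 = 10 − 7 = 3.
Assume P_k = 2·5^k − 7 for some k ≥ 1.
Then P_{k+1} = 5P_k + 28 = 5·(2·5^k − 7) + 28 = 10·5^k − 35 + 28 = 2·5^{k+1} − 7.
This completes the inductive step, so P_i = 2·5^i − 7 for all i ≥ 1.

P_i = 2·5^i − 7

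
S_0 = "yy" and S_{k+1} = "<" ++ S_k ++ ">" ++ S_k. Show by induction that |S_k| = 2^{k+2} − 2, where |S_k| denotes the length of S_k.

Base case: |S_0| = 2, and 2^{0+2} − 2 = 2.
Assume |S_m| = 2^{m+2} − 2.
Then |S_{m+1}| = 1 + |S_m| + 1 + |S_m| = 2|S_m| + 2 = 2(2^{m+2} − 2) + 2 = 2^{m+3} − 4 + 2 = 2^{m+3} − 2.
This completes the inductive step, so |S_k| = 2^{k+2} − 2 for all k ≥ 0.

|S_k| = 2^{k+2} − 2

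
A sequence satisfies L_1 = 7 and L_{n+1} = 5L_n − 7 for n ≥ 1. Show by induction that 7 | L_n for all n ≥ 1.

Base case: L_1 = 7 = 7·1, so 7 | L_1.
Assume 7 | L_k, so L_k = 7t for some integer t.
Then L_{k+1} = 5L_k − 7 = 5·(7t) − 7 = 7(5t − 1), so 7 | L_{k+1}.
This completes the inductive step, so 7 | L_n for all n ≥ 1.

7 | L_n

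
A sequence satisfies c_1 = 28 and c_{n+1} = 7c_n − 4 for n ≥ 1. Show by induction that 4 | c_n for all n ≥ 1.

Base case: c_1 = 28 = 4·7, so 4 | c_1.
Assume 4 | c_m, so c_m = 4t for some integer t.
Then c_{m+1} = 7c_m − 4 = 7·(4t) − 4 = 4(7t − 1), so 4 | c_{m+1}.
Hence 4 | c_n for every n ≥ 1, by induction.

4 | c_n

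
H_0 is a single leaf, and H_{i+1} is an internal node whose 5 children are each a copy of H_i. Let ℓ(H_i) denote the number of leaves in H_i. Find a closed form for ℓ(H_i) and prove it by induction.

Claim: ℓ(H_i) = 5^i.

Base case: ℓ(H_0) = 1, and 5^0 = 1.
Assume ℓ(H_j) = 5^j.
Then ℓ(H_{j+1}) = 5·ℓ(H_j) = 5·5^j = 5^{j+1}.
This completes the inductive step, so ℓ(H_i) = 5^i for all i ≥ 0.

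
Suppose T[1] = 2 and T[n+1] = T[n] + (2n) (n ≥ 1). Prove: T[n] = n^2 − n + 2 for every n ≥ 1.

Base case: T[1] = 2, and 1^2 − 1 + 2 = 2.
Assume T[r] = r^2 − r + 2.
Then T[r+1] = T[r] + (2r) = (r^2 − r + 2) + (2r) = r^2 + r + 2,
and (r+1)^2 − (r+1) + 2 = r^2 + r + 2.
Hence T[n] = n^2 − n + 2 for every n ≥ 1, by induction.

T[n] = n^2 − n + 2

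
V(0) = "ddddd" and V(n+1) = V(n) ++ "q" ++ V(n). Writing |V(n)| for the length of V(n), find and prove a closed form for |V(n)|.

Claim: |V(n)| = 6·2^n − 1.

Base case: |V(0)| = 5, and 6·2^0 − 1 = 5.
Assume |V(m)| = 6·2^m − 1.
Then |V(m+1)| = |V(m)| + 1 + |V(m)| = 2|V(m)| + 1 = 2(6·2^m − 1) + 1 = 6·2^{m+1} − 2 + 1 = 6·2^{m+1} − 1.
So the formula holds for m+1, and by induction |V(n)| = 6·2^n − 1 for all n ≥ 0.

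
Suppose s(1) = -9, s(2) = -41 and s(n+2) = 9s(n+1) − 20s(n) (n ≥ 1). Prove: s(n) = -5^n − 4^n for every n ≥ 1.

Base cases: s(1) = -9 and -5^1 − 4^1 = -9; s(2) = -41 and -5^2 − 4^2 = -41.
Assume s(j) = -5^j − 4^j for all 1 ≤ j ≤ r, where r ≥ 2.
Then s(r+1) = 9s(r) − 20s(r−1) = 9·(-5^r − 4^r) − 20·(-5^{r−1} − 4^{r−1}) = -(9·5 − 20)5^{r−1} − (9·4 − 20)4^{r−1} = -25·5^{r−1} − 16·4^{r−1} = -5^{r+1} − 4^{r+1}.
So the formula holds for r+1, and by strong induction s(n) = -5^n − 4^n for all n ≥ 1.

s(n) = -5^n − 4^n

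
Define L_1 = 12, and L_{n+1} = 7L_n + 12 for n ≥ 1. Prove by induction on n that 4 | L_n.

Base case: L_1 = 12 = 4·3, so 4 | L_1.
Assume 4 | L_j, so L_j = 4t for some integer t.
Then L_{j+1} = 7L_j + 12 = 7·(4t) + 12 = 4(7t + 3), so 4 | L_{j+1}.
Hence 4 | L_n for every n ≥ 1, by induction.

4 | L_n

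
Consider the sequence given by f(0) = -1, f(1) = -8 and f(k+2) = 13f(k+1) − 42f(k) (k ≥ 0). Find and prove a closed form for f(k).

Claim: f(k) = 6^k − 2·7^k.

Base cases: f(0) = -1 and 6^0 − 2·7^0 = -1; f(1) = -8 and 6^1 − 2·7^1 = -8.
Assume f(j) = 6^j − 2·7^j for all 0 ≤ j ≤ r, where r ≥ 1.
Then f(r+1) = 13f(r) − 42f(r−1) = 13·(6^r − 2·7^r) − 42·(6^{r−1} − 2·7^{r−1}) = (13·6 − 42)6^{r−1} − 2·(13·7 − 42)7^{r−1} = 36·6^{r−1} − 98·7^{r−1} = 6^{r+1} − 2·7^{r+1}.
By strong induction, f(k) = 6^k − 2·7^k for all k ≥ 0.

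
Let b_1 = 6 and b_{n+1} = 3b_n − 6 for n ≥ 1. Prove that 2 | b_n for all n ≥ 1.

Base case: b_1 = 6 = 2·3, so 2 | b_1.
Assume 2 | b_r, so b_r = 2t for some integer t.
Then b_{r+1} = 3b_r − 6 = 3·(2t) − 6 = 2(3t − 3), so 2 | b_{r+1}.
This completes the inductive step, so 2 | b_n for all n ≥ 1.

2 | b_n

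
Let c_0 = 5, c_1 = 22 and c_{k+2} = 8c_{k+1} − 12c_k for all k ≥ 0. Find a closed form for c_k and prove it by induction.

Claim: c_k = 3·6^k + 2·2^k.

Base cases: c_0 = 5 and 3·6^0 + 2·2^0 = 5; c_1 = 22 and 3·6^1 + 2·2^1 = 22.
Assume c_i = 3·6^i + 2·2^i for all 0 ≤ i ≤ j, where j ≥ 1.
Then c_{j+1} = 8c_j − 12c_{j−1} = 8·(3·6^j + 2·2^j) − 12·(3·6^{j−1} + 2·2^{j−1}) = 3·(8·6 − 12)6^{j−1} + 2·(8·2 − 12)2^{j−1} = 108·6^{j−1} + 8·2^{j−1} = 3·6^{j+1} + 2·2^{j+1}.
Hence c_k = 3·6^k + 2·2^k for every k ≥ 0, by strong induction.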